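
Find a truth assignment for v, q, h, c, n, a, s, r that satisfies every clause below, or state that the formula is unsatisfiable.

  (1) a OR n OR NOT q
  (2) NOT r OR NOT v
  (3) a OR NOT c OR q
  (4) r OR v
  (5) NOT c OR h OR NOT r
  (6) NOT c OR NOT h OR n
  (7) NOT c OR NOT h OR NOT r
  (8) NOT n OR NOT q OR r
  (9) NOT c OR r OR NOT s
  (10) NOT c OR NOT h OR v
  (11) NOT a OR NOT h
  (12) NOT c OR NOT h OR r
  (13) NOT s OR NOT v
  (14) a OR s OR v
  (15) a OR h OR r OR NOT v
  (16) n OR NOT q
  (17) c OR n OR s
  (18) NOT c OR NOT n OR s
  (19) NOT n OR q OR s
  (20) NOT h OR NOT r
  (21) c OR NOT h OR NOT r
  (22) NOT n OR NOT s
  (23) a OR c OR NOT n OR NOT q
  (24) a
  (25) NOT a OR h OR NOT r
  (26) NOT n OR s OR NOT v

v = True, q = False, h = False, c = True, n = False, a = True, s = False, r = False

Unit clause (a) forces a = True.
In (NOT a OR NOT h) only NOT h is left, so h = False.
In (NOT a OR h OR NOT r) only NOT r is left, so r = False.
In (r OR v) only v is left, so v = True.
In (NOT s OR NOT v) only NOT s is left, so s = False.
In (NOT n OR s OR NOT v) only NOT n is left, so n = False.
In (n OR NOT q) only NOT q is left, so q = False.
In (c OR n OR s) only c is left, so c = True.
All clauses satisfied.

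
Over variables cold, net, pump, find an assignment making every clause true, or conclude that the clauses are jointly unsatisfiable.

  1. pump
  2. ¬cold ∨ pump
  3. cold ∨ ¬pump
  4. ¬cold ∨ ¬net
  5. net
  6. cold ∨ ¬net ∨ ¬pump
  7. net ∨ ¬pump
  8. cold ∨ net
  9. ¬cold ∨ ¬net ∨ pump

UNSATISFIABLE

Case net = True:
  (pump) forces pump = True.
  (cold ∨ ¬pump) forces cold = True.
  Clause (¬cold ∨ ¬net) is falsified — contradiction.
Case net = False:
  Clause (net) is falsified — contradiction.
Both cases fail, so the formula is unsatisfiable.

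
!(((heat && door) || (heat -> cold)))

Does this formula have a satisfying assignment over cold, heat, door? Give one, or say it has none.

cold=F; heat=T; door=F

  !(((heat && door) || (heat -> cold))) = True
    (heat && door) || (heat -> cold) = False
      heat && door = False
      heat -> cold = False
The formula evaluates to True.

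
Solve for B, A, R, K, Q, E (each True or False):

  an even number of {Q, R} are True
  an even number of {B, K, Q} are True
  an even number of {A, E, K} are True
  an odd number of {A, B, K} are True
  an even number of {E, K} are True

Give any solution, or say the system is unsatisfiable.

B: True, A: False, R: True, K: False, Q: True, E: False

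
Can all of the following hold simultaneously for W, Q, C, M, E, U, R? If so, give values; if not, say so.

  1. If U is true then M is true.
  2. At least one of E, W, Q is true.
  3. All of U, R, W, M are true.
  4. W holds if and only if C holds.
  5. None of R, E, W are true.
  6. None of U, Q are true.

Case W = True:
  Constraint (5) is violated (W=T) — contradiction.
Case W = False:
  Constraint (3) is violated (W=F) — contradiction.
Both cases fail — unsatisfiable.

UNSATISFIABLE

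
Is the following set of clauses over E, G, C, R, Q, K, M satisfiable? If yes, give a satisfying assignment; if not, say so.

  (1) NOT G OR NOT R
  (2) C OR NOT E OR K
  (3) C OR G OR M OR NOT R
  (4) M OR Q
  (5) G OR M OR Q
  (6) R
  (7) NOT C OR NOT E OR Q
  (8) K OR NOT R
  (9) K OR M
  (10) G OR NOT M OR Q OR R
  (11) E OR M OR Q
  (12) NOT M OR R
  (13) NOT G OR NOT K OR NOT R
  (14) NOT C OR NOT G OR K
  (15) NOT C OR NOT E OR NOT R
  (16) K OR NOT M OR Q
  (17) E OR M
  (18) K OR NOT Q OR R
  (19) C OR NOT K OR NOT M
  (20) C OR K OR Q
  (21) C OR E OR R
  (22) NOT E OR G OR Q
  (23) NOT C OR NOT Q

Unit clause (R) forces R = True.
In (K OR NOT R) only K is left, so K = True.
In (NOT G OR NOT K OR NOT R) only NOT G is left, so G = False.
Try E = True:
  (NOT C OR NOT E OR NOT R) forces C = False.
  (C OR G OR M OR NOT R) forces M = True.
  clause (C OR NOT K OR NOT M) is falsified — backtrack.
So E = False.
  then (E OR M) forces M = True.
  then (C OR NOT K OR NOT M) forces C = True.
  then (NOT C OR NOT Q) forces Q = False.
All clauses satisfied.

E = False, G = False, C = True, R = True, Q = False, K = True, M = True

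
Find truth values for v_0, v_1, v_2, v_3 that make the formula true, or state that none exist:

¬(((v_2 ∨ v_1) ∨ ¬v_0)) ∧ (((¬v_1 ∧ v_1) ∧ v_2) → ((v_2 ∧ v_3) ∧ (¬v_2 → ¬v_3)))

v_0=T, v_1=F, v_2=F, v_3=T

  ¬(((v_2 ∨ v_1) ∨ ¬v_0)) = True
    (v_2 ∨ v_1) ∨ ¬v_0 = False
      v_2 ∨ v_1 = False
      ¬v_0 = False
  ((¬v_1 ∧ v_1) ∧ v_2) → ((v_2 ∧ v_3) ∧ (¬v_2 → ¬v_3)) = True
    (¬v_1 ∧ v_1) ∧ v_2 = False
      ¬v_1 ∧ v_1 = False
        ¬v_1 = True
    (v_2 ∧ v_3) ∧ (¬v_2 → ¬v_3) = False
      v_2 ∧ v_3 = False
      ¬v_2 → ¬v_3 = False
        ¬v_2 = True
        ¬v_3 = False
Both conjuncts True, so the formula holds.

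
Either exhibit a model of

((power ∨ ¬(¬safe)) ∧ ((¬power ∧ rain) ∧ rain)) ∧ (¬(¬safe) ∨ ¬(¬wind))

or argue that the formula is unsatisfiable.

rain = True; wind = True; safe = True; power = False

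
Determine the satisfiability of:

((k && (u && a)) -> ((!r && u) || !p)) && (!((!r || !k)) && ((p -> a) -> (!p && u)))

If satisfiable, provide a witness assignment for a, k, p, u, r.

a=F, k=T, p=T, u=T, r=T

  (k && (u && a)) -> ((!r && u) || !p) = True
    k && (u && a) = False
      u && a = False
    (!r && u) || !p = False
      !r && u = False
        !r = False
      !p = False
  !((!r || !k)) && ((p -> a) -> (!p && u)) = True
    !((!r || !k)) = True
      !r || !k = False
        !r = False
        !k = False
    (p -> a) -> (!p && u) = True
      p -> a = False
      !p && u = False
        !p = False
Both conjuncts True, so the formula holds.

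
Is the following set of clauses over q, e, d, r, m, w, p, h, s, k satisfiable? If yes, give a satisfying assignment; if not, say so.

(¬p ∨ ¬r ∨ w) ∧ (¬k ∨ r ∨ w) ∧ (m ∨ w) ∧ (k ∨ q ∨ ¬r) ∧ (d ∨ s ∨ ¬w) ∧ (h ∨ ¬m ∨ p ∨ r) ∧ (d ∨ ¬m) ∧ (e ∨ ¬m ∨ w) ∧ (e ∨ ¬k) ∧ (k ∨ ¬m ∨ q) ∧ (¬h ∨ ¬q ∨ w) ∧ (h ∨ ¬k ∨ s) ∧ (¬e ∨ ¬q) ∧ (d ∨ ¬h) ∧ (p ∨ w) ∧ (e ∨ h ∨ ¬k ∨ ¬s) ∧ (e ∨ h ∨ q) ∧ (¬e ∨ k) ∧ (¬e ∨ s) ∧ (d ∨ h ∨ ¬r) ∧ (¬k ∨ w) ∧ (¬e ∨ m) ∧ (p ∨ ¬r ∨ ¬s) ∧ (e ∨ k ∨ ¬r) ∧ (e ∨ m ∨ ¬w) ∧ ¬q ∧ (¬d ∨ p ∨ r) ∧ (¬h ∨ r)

q: False, e: True, d: True, r: True, m: True, w: True, p: True, h: False, s: True, k: True

Unit clause (¬q) forces q = False.
Try e = False:
  (e ∨ ¬k) forces k = False.
  (k ∨ q ∨ ¬r) forces r = False.
  (k ∨ ¬m ∨ q) forces m = False.
  (m ∨ w) forces w = True.
  clause (e ∨ m ∨ ¬w) is falsified — backtrack.
So e = True.
  then (¬e ∨ k) forces k = True.
  then (¬e ∨ s) forces s = True.
  then (¬k ∨ w) forces w = True.
  then (¬e ∨ m) forces m = True.
  then (d ∨ ¬m) forces d = True.
Set r = True.
  then (p ∨ ¬r ∨ ¬s) forces p = True.
Set h = False.
All clauses satisfied.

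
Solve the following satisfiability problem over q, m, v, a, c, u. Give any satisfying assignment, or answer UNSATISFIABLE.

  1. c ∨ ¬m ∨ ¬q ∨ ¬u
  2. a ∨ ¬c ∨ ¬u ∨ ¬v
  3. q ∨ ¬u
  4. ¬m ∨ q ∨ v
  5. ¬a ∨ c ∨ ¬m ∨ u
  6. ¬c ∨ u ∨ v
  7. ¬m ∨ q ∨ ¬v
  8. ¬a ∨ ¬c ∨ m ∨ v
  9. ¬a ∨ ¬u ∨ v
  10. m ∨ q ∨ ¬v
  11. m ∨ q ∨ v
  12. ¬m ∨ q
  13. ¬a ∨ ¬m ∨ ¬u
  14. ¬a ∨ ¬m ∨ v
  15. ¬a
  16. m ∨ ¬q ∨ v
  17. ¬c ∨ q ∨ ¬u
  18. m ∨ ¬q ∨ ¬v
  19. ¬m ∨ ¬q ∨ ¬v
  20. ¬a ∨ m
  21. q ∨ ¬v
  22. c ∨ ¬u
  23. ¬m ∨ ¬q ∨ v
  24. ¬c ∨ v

Case q = True:
  (¬a) forces a = False.
  If v = True:
    (m ∨ ¬q ∨ ¬v) forces m = True.
    clause (¬m ∨ ¬q ∨ ¬v) is falsified.
  If v = False:
    (m ∨ ¬q ∨ v) forces m = True.
    clause (¬m ∨ ¬q ∨ v) is falsified.
  Every sub-case reaches a contradiction.
Case q = False:
  (q ∨ ¬u) forces u = False.
  (¬m ∨ q) forces m = False.
  (m ∨ q ∨ ¬v) forces v = False.
  Clause (m ∨ q ∨ v) is falsified — contradiction.
Both cases fail, so the formula is unsatisfiable.

Unsatisfiable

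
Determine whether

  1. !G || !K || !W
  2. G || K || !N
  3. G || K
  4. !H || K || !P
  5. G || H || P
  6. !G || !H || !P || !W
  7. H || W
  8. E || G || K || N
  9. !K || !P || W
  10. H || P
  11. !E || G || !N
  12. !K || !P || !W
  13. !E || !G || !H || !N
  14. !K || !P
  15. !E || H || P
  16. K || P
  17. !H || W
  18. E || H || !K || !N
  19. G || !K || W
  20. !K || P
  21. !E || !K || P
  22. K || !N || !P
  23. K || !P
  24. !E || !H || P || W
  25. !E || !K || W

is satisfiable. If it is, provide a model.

Unsatisfiable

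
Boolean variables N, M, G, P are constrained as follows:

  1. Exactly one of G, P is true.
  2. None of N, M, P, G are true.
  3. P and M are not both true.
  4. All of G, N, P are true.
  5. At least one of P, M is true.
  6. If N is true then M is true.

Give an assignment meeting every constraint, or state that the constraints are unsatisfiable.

Case N = True:
  Constraint (2) is violated (N=T) — contradiction.
Case N = False:
  Constraint (4) is violated (N=F) — contradiction.
Both cases fail — unsatisfiable.

The formula is unsatisfiable.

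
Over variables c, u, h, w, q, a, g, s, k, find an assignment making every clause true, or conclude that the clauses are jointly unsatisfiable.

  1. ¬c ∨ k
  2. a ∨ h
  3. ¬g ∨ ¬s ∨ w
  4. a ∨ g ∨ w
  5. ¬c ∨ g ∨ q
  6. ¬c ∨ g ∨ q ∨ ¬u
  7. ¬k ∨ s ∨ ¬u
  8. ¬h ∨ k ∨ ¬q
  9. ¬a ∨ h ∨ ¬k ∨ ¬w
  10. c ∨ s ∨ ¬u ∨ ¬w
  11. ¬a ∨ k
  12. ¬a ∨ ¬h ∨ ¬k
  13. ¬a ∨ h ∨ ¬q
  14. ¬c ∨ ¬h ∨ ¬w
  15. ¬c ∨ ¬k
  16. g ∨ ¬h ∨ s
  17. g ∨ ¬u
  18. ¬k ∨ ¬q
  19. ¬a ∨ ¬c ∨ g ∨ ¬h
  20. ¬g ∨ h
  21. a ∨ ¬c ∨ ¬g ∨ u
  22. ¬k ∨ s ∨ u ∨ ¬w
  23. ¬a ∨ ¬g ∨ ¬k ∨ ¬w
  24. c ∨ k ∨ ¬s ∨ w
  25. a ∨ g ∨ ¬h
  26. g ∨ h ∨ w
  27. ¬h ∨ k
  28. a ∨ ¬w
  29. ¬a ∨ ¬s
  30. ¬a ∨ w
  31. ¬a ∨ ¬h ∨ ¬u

c = False; u = False; h = True; w = False; q = False; a = False; g = True; s = False; k = True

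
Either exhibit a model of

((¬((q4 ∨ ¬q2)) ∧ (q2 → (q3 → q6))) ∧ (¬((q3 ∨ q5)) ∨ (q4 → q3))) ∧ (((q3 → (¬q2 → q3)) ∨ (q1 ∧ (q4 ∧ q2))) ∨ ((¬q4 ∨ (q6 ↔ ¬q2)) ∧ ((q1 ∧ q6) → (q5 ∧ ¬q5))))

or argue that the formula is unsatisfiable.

q1 = False, q2 = True, q3 = False, q4 = False, q5 = True, q6 = False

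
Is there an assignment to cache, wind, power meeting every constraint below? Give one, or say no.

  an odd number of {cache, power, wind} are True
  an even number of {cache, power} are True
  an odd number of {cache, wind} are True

cache = False; wind = True; power = False

{cache, power, wind}: 1 true → odd ✓
{cache, power}: 0 true → even ✓
{cache, wind}: 1 true → odd ✓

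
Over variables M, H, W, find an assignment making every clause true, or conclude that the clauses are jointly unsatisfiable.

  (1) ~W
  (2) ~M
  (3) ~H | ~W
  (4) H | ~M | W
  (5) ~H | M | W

Unit clause (~W) forces W = False.
Unit clause (~M) forces M = False.
In (~H | M | W) only ~H is left, so H = False.
Check each clause:
  (~W): ~W holds.
  (~M): ~M holds.
  (~H | ~W): ~H holds.
  (H | ~M | W): ~M holds.
  (~H | M | W): ~H holds.
All clauses satisfied.

M = False; H = False; W = False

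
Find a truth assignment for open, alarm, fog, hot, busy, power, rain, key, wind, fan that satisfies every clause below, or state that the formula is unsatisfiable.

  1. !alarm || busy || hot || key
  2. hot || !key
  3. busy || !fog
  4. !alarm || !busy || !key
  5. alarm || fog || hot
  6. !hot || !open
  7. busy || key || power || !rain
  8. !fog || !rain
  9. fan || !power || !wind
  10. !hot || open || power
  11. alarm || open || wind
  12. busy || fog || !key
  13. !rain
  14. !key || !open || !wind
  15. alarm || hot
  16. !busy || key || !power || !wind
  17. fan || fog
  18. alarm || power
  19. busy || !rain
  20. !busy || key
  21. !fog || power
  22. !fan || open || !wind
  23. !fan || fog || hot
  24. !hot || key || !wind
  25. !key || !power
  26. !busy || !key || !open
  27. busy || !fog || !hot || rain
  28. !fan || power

Unit clause (!rain) forces rain = False.
Try open = True:
  (!hot || !open) forces hot = False.
  (hot || !key) forces key = False.
  (alarm || hot) forces alarm = True.
  (!alarm || busy || hot || key) forces busy = True.
  clause (!busy || key) is falsified — backtrack.
So open = False.
Try alarm = False:
  (alarm || open || wind) forces wind = True.
  (alarm || hot) forces hot = True.
  (!hot || open || power) forces power = True.
  (fan || !power || !wind) forces fan = True.
  clause (!fan || open || !wind) is falsified — backtrack.
So alarm = True.
Set fog = False.
  then (fan || fog) forces fan = True.
  then (!fan || open || !wind) forces wind = False.
  then (!fan || fog || hot) forces hot = True.
  then (!fan || power) forces power = True.
  then (!key || !power) forces key = False.
  then (!busy || key) forces busy = False.
All clauses satisfied.

open = False, alarm = True, fog = False, hot = True, busy = False, power = True, rain = False, key = False, wind = False, fan = True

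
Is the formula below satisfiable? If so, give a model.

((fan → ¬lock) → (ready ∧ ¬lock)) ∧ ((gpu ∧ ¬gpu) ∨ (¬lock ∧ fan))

fan = True; lock = False; gpu = True; ready = True

  (fan → ¬lock) → (ready ∧ ¬lock) = True
    fan → ¬lock = True
      ¬lock = True
    ready ∧ ¬lock = True
      ¬lock = True
  (gpu ∧ ¬gpu) ∨ (¬lock ∧ fan) = True
    gpu ∧ ¬gpu = False
      ¬gpu = False
    ¬lock ∧ fan = True
      ¬lock = True
Both conjuncts True, so the formula holds.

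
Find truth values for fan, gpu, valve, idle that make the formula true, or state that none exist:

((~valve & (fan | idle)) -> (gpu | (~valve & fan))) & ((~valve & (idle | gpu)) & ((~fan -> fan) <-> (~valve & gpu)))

fan = True, gpu = True, valve = False, idle = False

  (~valve & (fan | idle)) -> (gpu | (~valve & fan)) = True
    ~valve & (fan | idle) = True
      ~valve = True
      fan | idle = True
    gpu | (~valve & fan) = True
      ~valve & fan = True
        ~valve = True
  (~valve & (idle | gpu)) & ((~fan -> fan) <-> (~valve & gpu)) = True
    ~valve & (idle | gpu) = True
      ~valve = True
      idle | gpu = True
    (~fan -> fan) <-> (~valve & gpu) = True
      ~fan -> fan = True
        ~fan = False
      ~valve & gpu = True
        ~valve = True
Both conjuncts True, so the formula holds.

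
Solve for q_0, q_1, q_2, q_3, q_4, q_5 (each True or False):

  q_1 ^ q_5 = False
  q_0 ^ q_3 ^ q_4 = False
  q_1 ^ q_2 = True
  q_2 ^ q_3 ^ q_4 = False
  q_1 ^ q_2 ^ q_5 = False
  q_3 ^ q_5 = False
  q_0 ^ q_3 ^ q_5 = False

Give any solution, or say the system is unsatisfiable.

q_0 = False, q_1 = True, q_2 = False, q_3 = True, q_4 = True, q_5 = True

q_1 ^ q_5 = T ^ T = False ✓
q_0 ^ q_3 ^ q_4 = F ^ T ^ T = False ✓
q_1 ^ q_2 = T ^ F = True ✓
q_2 ^ q_3 ^ q_4 = F ^ T ^ T = False ✓
q_1 ^ q_2 ^ q_5 = T ^ F ^ T = False ✓
q_3 ^ q_5 = T ^ T = False ✓
q_0 ^ q_3 ^ q_5 = F ^ T ^ T = False ✓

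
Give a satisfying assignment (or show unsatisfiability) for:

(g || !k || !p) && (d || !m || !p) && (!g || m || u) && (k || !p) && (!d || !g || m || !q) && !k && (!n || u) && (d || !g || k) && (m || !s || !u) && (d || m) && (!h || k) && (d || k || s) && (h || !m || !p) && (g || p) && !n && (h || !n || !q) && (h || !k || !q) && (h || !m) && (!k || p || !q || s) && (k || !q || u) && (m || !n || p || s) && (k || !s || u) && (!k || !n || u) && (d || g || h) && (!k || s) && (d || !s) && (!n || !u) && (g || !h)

h = False, g = True, s = False, m = False, k = False, u = True, d = True, q = False, n = False, p = False

Unit clause (!k) forces k = False.
In (!h || k) only !h is left, so h = False.
Unit clause (!n) forces n = False.
In (h || !m) only !m is left, so m = False.
In (k || !p) only !p is left, so p = False.
In (d || m) only d is left, so d = True.
In (g || p) only g is left, so g = True.
In (!g || m || u) only u is left, so u = True.
In (!d || !g || m || !q) only !q is left, so q = False.
In (m || !s || !u) only !s is left, so s = False.
All clauses satisfied.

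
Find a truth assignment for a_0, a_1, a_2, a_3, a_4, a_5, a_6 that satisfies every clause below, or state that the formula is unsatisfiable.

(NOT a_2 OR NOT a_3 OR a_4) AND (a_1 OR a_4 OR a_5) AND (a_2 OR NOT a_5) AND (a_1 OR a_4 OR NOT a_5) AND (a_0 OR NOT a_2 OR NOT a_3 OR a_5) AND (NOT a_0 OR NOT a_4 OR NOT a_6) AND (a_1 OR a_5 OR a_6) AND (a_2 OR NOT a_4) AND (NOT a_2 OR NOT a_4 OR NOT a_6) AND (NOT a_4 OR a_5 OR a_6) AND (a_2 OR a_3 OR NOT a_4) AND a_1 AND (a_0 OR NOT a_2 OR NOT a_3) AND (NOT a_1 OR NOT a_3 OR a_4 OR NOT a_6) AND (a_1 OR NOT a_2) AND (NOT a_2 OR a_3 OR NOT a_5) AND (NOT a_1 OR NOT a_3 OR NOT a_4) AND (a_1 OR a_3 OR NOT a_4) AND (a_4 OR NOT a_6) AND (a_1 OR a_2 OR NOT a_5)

a_0=T, a_1=T, a_2=T, a_3=F, a_4=F, a_5=F, a_6=F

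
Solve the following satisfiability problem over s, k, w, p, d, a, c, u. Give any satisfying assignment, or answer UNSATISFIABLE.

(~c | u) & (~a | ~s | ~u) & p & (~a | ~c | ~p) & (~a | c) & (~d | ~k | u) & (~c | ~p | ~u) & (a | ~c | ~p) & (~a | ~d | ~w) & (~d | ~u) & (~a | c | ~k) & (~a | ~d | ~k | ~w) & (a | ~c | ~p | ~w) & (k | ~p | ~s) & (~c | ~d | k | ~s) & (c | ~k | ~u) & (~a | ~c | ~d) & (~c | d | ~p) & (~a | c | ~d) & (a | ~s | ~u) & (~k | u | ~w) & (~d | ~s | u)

Unit clause (p) forces p = True.
Set s = False.
Set k = True.
Try w = True:
  (~k | u | ~w) forces u = True.
  (~c | ~p | ~u) forces c = False.
  clause (c | ~k | ~u) is falsified — backtrack.
So w = False.
Set d = False.
  then (~c | d | ~p) forces c = False.
  then (~a | c) forces a = False.
  then (c | ~k | ~u) forces u = False.
All clauses satisfied.

s: False, k: True, w: False, p: True, d: False, a: False, c: False, u: False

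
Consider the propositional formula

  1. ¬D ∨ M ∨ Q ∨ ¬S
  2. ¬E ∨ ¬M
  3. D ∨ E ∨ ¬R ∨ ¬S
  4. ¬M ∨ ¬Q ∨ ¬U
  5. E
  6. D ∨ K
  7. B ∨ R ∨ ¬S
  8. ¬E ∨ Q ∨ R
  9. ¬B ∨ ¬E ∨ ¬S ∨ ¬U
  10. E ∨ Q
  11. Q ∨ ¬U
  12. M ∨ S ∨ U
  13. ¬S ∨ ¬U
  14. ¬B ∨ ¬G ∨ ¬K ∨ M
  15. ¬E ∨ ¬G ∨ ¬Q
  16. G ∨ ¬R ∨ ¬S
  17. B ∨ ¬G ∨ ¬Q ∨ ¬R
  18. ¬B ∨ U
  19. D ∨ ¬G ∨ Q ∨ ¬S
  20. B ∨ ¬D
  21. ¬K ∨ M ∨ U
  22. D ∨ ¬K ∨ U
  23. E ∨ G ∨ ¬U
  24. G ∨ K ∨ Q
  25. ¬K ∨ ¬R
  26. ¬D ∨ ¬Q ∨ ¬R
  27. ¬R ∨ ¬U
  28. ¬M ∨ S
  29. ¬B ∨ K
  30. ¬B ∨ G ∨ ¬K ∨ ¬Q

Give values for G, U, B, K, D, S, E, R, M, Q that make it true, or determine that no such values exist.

G: False; U: True; B: False; K: True; D: False; S: False; E: True; R: False; M: False; Q: True

Unit clause (E) forces E = True.
In (¬E ∨ ¬M) only ¬M is left, so M = False.
Set G = False.
Try U = False:
  (M ∨ S ∨ U) forces S = True.
  (G ∨ ¬R ∨ ¬S) forces R = False.
  (B ∨ R ∨ ¬S) forces B = True.
  clause (¬B ∨ U) is falsified — backtrack.
So U = True.
  then (Q ∨ ¬U) forces Q = True.
  then (¬S ∨ ¬U) forces S = False.
  then (¬R ∨ ¬U) forces R = False.
Set B = False.
  then (B ∨ ¬D) forces D = False.
  then (D ∨ K) forces K = True.
All clauses satisfied.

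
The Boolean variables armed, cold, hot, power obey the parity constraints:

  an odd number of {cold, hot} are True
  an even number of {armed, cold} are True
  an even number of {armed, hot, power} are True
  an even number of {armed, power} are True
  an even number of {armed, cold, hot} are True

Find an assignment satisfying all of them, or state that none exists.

armed = True, cold = True, hot = False, power = True

{cold, hot}: 1 true → odd ✓
{armed, cold}: 2 true → even ✓
{armed, hot, power}: 2 true → even ✓
{armed, power}: 2 true → even ✓
{armed, cold, hot}: 2 true → even ✓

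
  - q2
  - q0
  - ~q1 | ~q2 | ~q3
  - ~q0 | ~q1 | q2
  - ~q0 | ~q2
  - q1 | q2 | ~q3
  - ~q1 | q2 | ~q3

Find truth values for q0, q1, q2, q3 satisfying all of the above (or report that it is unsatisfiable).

The formula is unsatisfiable.

Case q0 = True:
  (q2) forces q2 = True.
  Clause (~q0 | ~q2) is falsified — contradiction.
Case q0 = False:
  Clause (q0) is falsified — contradiction.
Both cases fail, so the formula is unsatisfiable.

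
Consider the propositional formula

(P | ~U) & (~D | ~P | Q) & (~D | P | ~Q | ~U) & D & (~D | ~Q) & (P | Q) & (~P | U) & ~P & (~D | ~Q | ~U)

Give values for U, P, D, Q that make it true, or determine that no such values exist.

The formula is unsatisfiable.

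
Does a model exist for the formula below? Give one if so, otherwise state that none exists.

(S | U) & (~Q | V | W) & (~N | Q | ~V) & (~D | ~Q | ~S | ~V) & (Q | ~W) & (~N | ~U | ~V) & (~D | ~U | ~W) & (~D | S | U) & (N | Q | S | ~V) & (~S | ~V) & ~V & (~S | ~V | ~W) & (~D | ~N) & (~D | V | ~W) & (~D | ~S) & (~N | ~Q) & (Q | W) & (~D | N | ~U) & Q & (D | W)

U=F; V=F; Q=T; S=T; N=F; D=F; W=T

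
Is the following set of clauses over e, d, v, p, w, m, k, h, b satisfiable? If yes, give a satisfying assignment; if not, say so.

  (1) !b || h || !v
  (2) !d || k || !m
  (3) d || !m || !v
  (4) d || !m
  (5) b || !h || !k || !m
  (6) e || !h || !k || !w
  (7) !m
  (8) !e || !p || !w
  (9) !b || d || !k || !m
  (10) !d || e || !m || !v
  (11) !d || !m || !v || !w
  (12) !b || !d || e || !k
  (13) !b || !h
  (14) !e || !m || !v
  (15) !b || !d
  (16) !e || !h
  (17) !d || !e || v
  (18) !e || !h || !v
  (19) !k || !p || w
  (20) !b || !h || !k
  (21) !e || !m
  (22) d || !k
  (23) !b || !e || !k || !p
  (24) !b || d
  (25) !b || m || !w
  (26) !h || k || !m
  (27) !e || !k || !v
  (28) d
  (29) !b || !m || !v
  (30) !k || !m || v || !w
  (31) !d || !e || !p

Unit clause (!m) forces m = False.
Unit clause (d) forces d = True.
In (!b || !d) only !b is left, so b = False.
Set e = False.
Set v = True.
Set p = True.
Set w = False.
  then (!k || !p || w) forces k = False.
Set h = True.
All clauses satisfied.

e: False; d: True; v: True; p: True; w: False; m: False; k: False; h: True; b: False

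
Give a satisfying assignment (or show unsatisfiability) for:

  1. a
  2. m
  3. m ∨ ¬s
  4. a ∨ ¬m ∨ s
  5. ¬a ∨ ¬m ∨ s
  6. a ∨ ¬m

Unit clause (a) forces a = True.
Unit clause (m) forces m = True.
In (¬a ∨ ¬m ∨ s) only s is left, so s = True.
Check each clause:
  (a): a holds.
  (m): m holds.
  (m ∨ ¬s): m holds.
  (a ∨ ¬m ∨ s): a holds.
  (¬a ∨ ¬m ∨ s): s holds.
  (a ∨ ¬m): a holds.
All clauses satisfied.

s = True, a = True, m = True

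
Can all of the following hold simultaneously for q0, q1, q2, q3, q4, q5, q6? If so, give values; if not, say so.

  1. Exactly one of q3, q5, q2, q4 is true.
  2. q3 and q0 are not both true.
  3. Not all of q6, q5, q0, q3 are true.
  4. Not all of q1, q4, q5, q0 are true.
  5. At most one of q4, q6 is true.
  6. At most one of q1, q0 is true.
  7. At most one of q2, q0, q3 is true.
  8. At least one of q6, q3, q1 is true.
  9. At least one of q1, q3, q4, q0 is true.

q0 = False; q1 = True; q2 = False; q3 = False; q4 = False; q5 = True; q6 = False

  (1) {q3, q5, q2, q4}: 1 true — exactly one ✓
  (2) q3=F, q0=F — not both ✓
  (3) {q6, q5, q0, q3}: 1/4 true — not all ✓
  (4) {q1, q4, q5, q0}: 2/4 true — not all ✓
  (5) {q4, q6}: 0 true — at most one ✓
  (6) {q1, q0}: 1 true — at most one ✓
  (7) {q2, q0, q3}: 0 true — at most one ✓
  (8) {q6, q3, q1}: 1 true — at least one ✓
  (9) {q1, q3, q4, q0}: 1 true — at least one ✓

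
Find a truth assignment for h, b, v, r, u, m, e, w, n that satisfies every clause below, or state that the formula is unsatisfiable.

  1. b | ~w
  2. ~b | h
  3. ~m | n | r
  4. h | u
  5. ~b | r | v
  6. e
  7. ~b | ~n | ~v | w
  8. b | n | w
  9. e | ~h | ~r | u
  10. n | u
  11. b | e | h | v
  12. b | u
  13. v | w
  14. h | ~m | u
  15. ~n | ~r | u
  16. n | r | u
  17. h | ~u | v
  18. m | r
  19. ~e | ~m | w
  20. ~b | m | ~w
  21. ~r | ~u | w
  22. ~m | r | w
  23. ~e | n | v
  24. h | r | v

h = True; b = True; v = True; r = True; u = True; m = True; e = True; w = True; n = False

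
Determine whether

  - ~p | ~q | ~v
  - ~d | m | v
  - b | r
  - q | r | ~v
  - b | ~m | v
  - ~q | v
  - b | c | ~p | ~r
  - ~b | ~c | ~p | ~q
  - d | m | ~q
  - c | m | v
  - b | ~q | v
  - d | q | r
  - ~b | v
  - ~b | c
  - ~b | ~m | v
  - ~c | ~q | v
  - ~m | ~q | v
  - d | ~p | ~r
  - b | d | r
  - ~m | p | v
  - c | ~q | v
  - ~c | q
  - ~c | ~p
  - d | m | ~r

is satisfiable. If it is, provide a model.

Set v = True.
Set q = True.
  then (~p | ~q | ~v) forces p = False.
Set d = True.
Set m = True.
Set r = True.
Set b = False.
Set c = True.
All clauses satisfied.

v = True; q = True; d = True; m = True; r = True; p = False; b = False; c = True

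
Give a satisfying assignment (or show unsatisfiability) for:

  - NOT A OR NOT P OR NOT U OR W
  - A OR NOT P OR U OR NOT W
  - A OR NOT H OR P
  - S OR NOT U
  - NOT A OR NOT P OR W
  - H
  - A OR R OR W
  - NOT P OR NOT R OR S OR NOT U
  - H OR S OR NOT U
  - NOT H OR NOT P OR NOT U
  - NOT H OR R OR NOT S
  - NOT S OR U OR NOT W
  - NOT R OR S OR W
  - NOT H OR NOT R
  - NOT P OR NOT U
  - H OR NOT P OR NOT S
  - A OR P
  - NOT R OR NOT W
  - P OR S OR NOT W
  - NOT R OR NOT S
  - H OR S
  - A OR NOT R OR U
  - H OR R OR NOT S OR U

Unit clause (H) forces H = True.
In (NOT H OR NOT R) only NOT R is left, so R = False.
In (NOT H OR R OR NOT S) only NOT S is left, so S = False.
In (S OR NOT U) only NOT U is left, so U = False.
Try A = False:
  (A OR NOT H OR P) forces P = True.
  (A OR NOT P OR U OR NOT W) forces W = False.
  clause (A OR R OR W) is falsified — backtrack.
So A = True.
Set P = True.
  then (NOT A OR NOT P OR W) forces W = True.
All clauses satisfied.

R=F; U=F; H=T; A=T; S=F; P=T; W=T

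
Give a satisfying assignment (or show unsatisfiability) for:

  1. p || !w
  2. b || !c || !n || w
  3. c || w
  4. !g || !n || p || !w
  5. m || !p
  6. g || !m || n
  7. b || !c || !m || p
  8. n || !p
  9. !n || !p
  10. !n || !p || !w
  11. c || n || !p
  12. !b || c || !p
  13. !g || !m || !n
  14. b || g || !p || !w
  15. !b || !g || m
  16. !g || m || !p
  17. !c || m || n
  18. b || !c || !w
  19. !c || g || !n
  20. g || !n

Set m = True.
Set b = True.
Try w = True:
  (p || !w) forces p = True.
  (n || !p) forces n = True.
  clause (!n || !p) is falsified — backtrack.
So w = False.
  then (c || w) forces c = True.
Set g = True.
  then (!g || !m || !n) forces n = False.
  then (n || !p) forces p = False.
All clauses satisfied.

m=T; b=T; w=F; g=T; p=F; c=T; n=F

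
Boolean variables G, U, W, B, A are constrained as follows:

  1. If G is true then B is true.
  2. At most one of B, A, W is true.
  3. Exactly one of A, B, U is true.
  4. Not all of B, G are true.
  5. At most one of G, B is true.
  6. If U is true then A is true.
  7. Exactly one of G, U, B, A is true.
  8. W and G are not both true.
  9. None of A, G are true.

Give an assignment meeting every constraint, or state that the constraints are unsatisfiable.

G = False, U = False, W = False, B = True, A = False

  (1) G=F ⇒ B: vacuous ✓
  (2) {B, A, W}: 1 true — at most one ✓
  (3) {A, B, U}: 1 true — exactly one ✓
  (4) {B, G}: 1/2 true — not all ✓
  (5) {G, B}: 1 true — at most one ✓
  (6) U=F ⇒ A: vacuous ✓
  (7) {G, U, B, A}: 1 true — exactly one ✓
  (8) W=F, G=F — not both ✓
  (9) {A, G}: 0 true — none ✓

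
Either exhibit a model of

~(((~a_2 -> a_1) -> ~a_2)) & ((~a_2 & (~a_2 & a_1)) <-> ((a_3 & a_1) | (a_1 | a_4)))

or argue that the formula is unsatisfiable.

a_1: False; a_2: True; a_3: False; a_4: False

  ~(((~a_2 -> a_1) -> ~a_2)) = True
    (~a_2 -> a_1) -> ~a_2 = False
      ~a_2 -> a_1 = True
        ~a_2 = False
      ~a_2 = False
  (~a_2 & (~a_2 & a_1)) <-> ((a_3 & a_1) | (a_1 | a_4)) = True
    ~a_2 & (~a_2 & a_1) = False
      ~a_2 = False
      ~a_2 & a_1 = False
        ~a_2 = False
    (a_3 & a_1) | (a_1 | a_4) = False
      a_3 & a_1 = False
      a_1 | a_4 = False
Both conjuncts True, so the formula holds.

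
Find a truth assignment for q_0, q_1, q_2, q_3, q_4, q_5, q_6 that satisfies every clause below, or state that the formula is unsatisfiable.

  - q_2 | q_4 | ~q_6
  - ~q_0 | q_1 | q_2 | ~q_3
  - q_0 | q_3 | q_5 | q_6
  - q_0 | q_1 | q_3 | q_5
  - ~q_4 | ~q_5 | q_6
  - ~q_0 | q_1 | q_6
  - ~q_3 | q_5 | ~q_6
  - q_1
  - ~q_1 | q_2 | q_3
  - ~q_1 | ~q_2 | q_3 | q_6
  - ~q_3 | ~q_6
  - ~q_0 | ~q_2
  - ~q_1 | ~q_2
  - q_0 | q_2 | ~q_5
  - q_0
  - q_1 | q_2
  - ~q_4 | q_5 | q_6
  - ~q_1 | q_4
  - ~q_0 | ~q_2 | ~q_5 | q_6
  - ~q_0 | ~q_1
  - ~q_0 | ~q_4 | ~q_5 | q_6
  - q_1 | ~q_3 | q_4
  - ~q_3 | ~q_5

Unsatisfiable

Case q_0 = True:
  (q_1) forces q_1 = True.
  Clause (~q_0 | ~q_1) is falsified — contradiction.
Case q_0 = False:
  Clause (q_0) is falsified — contradiction.
Both cases fail, so the formula is unsatisfiable.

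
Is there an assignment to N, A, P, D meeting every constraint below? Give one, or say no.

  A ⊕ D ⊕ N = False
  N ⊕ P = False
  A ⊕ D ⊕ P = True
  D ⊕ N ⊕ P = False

Adding constraints 1, 2, 3 mod 2: every variable appears an even number of times on the left, so the left side is 0.
But the right sides sum to 1 (mod 2). 0 ≠ 1 — the system is inconsistent.

UNSATISFIABLE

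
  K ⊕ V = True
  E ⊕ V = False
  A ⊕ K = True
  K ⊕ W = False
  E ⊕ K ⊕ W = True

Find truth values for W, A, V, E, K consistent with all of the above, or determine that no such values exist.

W = False; A = True; V = True; E = True; K = False

K ⊕ V = F ⊕ T = True ✓
E ⊕ V = T ⊕ T = False ✓
A ⊕ K = T ⊕ F = True ✓
K ⊕ W = F ⊕ F = False ✓
E ⊕ K ⊕ W = T ⊕ F ⊕ F = True ✓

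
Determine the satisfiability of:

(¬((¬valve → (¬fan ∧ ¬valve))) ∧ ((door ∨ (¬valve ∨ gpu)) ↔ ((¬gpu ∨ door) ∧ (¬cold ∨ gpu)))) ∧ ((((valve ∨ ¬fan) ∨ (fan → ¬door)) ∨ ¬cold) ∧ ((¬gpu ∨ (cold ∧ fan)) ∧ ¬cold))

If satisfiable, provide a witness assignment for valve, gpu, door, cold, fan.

valve = False; gpu = False; door = False; cold = False; fan = True

  ¬((¬valve → (¬fan ∧ ¬valve))) ∧ ((door ∨ (¬valve ∨ gpu)) ↔ ((¬gpu ∨ door) ∧ (¬cold ∨ gpu))) = True
    ¬((¬valve → (¬fan ∧ ¬valve))) = True
      ¬valve → (¬fan ∧ ¬valve) = False
        ¬valve = True
        ¬fan ∧ ¬valve = False
          ¬fan = False
          ¬valve = True
    (door ∨ (¬valve ∨ gpu)) ↔ ((¬gpu ∨ door) ∧ (¬cold ∨ gpu)) = True
      door ∨ (¬valve ∨ gpu) = True
        ¬valve ∨ gpu = True
          ¬valve = True
      (¬gpu ∨ door) ∧ (¬cold ∨ gpu) = True
        ¬gpu ∨ door = True
          ¬gpu = True
        ¬cold ∨ gpu = True
          ¬cold = True
  (((valve ∨ ¬fan) ∨ (fan → ¬door)) ∨ ¬cold) ∧ ((¬gpu ∨ (cold ∧ fan)) ∧ ¬cold) = True
    ((valve ∨ ¬fan) ∨ (fan → ¬door)) ∨ ¬cold = True
      (valve ∨ ¬fan) ∨ (fan → ¬door) = True
        valve ∨ ¬fan = False
          ¬fan = False
        fan → ¬door = True
          ¬door = True
      ¬cold = True
    (¬gpu ∨ (cold ∧ fan)) ∧ ¬cold = True
      ¬gpu ∨ (cold ∧ fan) = True
        ¬gpu = True
        cold ∧ fan = False
      ¬cold = True
Both conjuncts True, so the formula holds.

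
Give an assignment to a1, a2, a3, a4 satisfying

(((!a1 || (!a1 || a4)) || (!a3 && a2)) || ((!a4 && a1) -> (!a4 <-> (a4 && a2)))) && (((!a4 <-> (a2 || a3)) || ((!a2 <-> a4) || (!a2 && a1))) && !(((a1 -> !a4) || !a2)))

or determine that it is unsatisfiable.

Case a4 = True: the formula simplifies to (!((a2 || a3)) || (!a2 || (!a2 && a1))) && !((!a1 || !a2)).
  a2 = True: the conjunct !((a2 || a3)) || (!a2 || (!a2 && a1)) becomes !True || (False || False) = False.
  a2 = False: the conjunct !((!a1 || !a2)) becomes !((!a1 || True)) = False.
Case a4 = False: the conjunct !(((a1 -> !a4) || !a2)) becomes !((True || !a2)) = False.
Both cases fail — unsatisfiable.

Unsatisfiable — no assignment works.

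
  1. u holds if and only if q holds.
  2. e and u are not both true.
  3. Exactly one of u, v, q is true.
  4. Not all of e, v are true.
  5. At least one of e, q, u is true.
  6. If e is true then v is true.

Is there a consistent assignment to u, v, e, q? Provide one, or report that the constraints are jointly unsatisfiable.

The formula is unsatisfiable.

Case u = True:
  (1) with u=T forces q = True.
  Constraint (3) is violated (u=T, q=T) — contradiction.
Case u = False:
  (1) with u=F forces q = False.
  (3) with u=F, q=F forces v = True.
  (4) with v=T forces e = False.
  Constraint (5) is violated (e=F, q=F, u=F) — contradiction.
Both cases fail — unsatisfiable.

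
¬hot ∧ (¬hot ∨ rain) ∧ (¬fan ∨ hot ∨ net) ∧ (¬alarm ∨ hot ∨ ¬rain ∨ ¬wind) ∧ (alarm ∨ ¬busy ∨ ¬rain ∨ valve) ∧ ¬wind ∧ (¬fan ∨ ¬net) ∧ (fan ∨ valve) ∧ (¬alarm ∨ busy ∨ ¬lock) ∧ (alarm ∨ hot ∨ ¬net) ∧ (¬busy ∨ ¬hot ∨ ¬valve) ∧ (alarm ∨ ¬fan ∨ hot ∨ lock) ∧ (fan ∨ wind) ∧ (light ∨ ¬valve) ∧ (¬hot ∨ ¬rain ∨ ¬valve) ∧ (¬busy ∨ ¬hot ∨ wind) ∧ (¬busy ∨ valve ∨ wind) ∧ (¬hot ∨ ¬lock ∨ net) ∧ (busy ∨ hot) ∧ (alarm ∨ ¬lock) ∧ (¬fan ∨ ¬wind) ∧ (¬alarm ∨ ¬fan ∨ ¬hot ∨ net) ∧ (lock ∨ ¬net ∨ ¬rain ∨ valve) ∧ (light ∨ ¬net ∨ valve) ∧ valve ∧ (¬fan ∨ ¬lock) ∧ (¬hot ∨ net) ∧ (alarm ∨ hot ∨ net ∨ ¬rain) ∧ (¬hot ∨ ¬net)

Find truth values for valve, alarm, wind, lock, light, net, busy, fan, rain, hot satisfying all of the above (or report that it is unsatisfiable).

Case wind = True:
  Clause (¬wind) is falsified — contradiction.
Case wind = False:
  (¬hot) forces hot = False.
  (fan ∨ wind) forces fan = True.
  (¬fan ∨ hot ∨ net) forces net = True.
  Clause (¬fan ∨ ¬net) is falsified — contradiction.
Both cases fail, so the formula is unsatisfiable.

UNSATISFIABLE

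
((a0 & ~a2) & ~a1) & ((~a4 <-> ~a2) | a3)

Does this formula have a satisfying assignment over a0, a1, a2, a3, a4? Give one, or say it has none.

a0=T, a1=F, a2=F, a3=F, a4=F

  (a0 & ~a2) & ~a1 = True
    a0 & ~a2 = True
      ~a2 = True
    ~a1 = True
  (~a4 <-> ~a2) | a3 = True
    ~a4 <-> ~a2 = True
      ~a4 = True
      ~a2 = True
Both conjuncts True, so the formula holds.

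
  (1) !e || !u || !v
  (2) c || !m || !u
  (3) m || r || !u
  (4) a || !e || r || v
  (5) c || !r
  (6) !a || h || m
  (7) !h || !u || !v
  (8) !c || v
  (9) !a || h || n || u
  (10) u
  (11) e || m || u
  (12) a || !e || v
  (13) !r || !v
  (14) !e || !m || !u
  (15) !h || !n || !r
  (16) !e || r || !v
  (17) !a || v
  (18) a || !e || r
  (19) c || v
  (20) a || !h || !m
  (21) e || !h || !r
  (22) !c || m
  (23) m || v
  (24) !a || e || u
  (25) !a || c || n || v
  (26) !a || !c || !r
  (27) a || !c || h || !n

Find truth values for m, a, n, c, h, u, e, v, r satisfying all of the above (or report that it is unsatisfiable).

m=T; a=T; n=F; c=T; h=F; u=T; e=F; v=T; r=F

Unit clause (u) forces u = True.
Set m = True.
  then (c || !m || !u) forces c = True.
  then (!c || v) forces v = True.
  then (!r || !v) forces r = False.
  then (!e || !m || !u) forces e = False.
  then (!h || !u || !v) forces h = False.
Set a = True.
Set n = False.
All clauses satisfied.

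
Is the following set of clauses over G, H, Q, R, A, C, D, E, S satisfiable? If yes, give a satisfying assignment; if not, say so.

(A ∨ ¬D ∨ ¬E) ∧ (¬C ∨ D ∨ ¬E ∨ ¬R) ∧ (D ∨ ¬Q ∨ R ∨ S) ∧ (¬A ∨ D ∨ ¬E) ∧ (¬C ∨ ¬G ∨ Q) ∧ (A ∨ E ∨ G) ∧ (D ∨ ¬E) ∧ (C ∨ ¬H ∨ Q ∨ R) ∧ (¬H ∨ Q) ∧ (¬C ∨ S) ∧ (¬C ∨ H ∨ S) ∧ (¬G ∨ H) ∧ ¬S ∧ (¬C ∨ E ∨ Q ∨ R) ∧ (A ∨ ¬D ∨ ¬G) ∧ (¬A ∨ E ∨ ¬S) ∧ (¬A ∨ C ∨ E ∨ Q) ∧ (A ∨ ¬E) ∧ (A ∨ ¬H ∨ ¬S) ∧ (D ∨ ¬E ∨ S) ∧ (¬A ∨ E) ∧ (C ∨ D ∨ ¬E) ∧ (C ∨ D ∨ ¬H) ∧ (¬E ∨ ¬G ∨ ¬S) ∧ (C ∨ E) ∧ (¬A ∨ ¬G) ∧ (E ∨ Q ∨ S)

Unit clause (¬S) forces S = False.
In (¬C ∨ S) only ¬C is left, so C = False.
In (C ∨ E) only E is left, so E = True.
In (D ∨ ¬E) only D is left, so D = True.
In (A ∨ ¬E) only A is left, so A = True.
In (¬A ∨ ¬G) only ¬G is left, so G = False.
Set H = False.
Set Q = False.
Set R = True.
All clauses satisfied.

G = False, H = False, Q = False, R = True, A = True, C = False, D = True, E = True, S = False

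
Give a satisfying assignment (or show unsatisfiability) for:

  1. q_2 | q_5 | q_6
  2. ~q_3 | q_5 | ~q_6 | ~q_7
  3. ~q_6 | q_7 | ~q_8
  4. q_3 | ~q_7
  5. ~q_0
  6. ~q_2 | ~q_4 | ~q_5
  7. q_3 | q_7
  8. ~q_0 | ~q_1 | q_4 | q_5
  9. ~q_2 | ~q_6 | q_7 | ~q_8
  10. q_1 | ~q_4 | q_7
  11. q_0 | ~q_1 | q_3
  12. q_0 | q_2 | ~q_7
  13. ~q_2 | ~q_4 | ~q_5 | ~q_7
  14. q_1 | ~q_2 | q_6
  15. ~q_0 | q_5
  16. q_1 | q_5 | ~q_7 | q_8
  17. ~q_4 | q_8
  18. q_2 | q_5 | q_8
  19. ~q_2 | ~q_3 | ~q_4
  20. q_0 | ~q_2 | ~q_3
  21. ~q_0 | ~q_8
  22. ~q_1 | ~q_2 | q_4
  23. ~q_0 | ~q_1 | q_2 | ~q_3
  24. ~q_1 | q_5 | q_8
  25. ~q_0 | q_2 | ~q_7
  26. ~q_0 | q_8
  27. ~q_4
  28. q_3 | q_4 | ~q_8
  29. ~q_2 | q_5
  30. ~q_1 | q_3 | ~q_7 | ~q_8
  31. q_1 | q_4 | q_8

Unit clause (~q_0) forces q_0 = False.
Unit clause (~q_4) forces q_4 = False.
Set q_1 = False.
  then (q_1 | q_4 | q_8) forces q_8 = True.
  then (q_3 | q_4 | ~q_8) forces q_3 = True.
  then (q_0 | ~q_2 | ~q_3) forces q_2 = False.
  then (q_0 | q_2 | ~q_7) forces q_7 = False.
  then (~q_6 | q_7 | ~q_8) forces q_6 = False.
  then (q_2 | q_5 | q_6) forces q_5 = True.
All clauses satisfied.

q_0=F; q_1=F; q_2=F; q_3=T; q_4=F; q_5=T; q_6=F; q_7=F; q_8=T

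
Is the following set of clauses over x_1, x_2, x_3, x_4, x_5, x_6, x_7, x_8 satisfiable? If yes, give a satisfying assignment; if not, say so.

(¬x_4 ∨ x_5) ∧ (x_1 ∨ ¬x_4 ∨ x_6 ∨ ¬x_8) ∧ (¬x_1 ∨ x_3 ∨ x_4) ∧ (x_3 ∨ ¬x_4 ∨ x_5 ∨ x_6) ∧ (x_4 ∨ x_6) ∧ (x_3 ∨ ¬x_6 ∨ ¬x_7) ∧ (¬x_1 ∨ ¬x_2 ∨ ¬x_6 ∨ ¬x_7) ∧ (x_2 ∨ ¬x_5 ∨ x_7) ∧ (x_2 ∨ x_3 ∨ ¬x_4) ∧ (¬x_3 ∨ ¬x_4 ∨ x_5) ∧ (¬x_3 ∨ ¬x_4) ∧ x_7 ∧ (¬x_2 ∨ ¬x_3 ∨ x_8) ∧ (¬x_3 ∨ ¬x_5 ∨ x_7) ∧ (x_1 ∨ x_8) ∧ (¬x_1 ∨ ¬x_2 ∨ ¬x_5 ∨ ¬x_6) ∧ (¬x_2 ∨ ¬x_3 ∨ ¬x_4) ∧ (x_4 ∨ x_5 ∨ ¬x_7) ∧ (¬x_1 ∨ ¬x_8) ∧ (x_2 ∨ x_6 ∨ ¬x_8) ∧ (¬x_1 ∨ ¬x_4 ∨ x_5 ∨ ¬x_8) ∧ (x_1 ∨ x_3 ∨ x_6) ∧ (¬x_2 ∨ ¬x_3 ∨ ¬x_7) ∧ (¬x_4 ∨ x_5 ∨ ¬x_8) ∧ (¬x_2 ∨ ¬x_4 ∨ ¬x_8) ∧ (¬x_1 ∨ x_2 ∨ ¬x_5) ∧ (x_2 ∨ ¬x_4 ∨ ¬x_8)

x_1 = False; x_2 = False; x_3 = True; x_4 = False; x_5 = True; x_6 = True; x_7 = True; x_8 = True

Unit clause (x_7) forces x_7 = True.
Set x_1 = False.
  then (x_1 ∨ x_8) forces x_8 = True.
Try x_2 = True:
  (¬x_2 ∨ ¬x_3 ∨ ¬x_7) forces x_3 = False.
  (x_3 ∨ ¬x_6 ∨ ¬x_7) forces x_6 = False.
  clause (x_1 ∨ x_3 ∨ x_6) is falsified — backtrack.
So x_2 = False.
  then (x_2 ∨ x_6 ∨ ¬x_8) forces x_6 = True.
  then (x_2 ∨ ¬x_4 ∨ ¬x_8) forces x_4 = False.
  then (x_3 ∨ ¬x_6 ∨ ¬x_7) forces x_3 = True.
  then (x_4 ∨ x_5 ∨ ¬x_7) forces x_5 = True.
All clauses satisfied.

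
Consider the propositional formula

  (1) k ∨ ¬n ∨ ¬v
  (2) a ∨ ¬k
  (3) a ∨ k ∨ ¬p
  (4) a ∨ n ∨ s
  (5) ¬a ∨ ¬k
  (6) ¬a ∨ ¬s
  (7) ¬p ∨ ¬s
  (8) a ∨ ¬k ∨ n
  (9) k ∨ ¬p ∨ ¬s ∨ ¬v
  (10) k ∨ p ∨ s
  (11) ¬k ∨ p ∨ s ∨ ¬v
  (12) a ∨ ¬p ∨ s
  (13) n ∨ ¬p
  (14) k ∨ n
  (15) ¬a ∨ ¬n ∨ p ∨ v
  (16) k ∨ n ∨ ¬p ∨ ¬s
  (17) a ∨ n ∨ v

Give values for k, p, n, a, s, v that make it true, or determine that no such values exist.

k = False; p = True; n = True; a = True; s = False; v = False

Try k = True:
  (a ∨ ¬k) forces a = True.
  clause (¬a ∨ ¬k) is falsified — backtrack.
So k = False.
  then (k ∨ n) forces n = True.
  then (k ∨ ¬n ∨ ¬v) forces v = False.
Set p = True.
  then (a ∨ k ∨ ¬p) forces a = True.
  then (¬a ∨ ¬s) forces s = False.
All clauses satisfied.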